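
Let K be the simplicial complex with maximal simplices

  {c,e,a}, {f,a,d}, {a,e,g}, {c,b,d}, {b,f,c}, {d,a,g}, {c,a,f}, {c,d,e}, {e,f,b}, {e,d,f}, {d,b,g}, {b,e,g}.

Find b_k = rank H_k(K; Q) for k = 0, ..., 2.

Take the total order a < b < c < d < e < f < g on the vertex set. Then K (dimension 2) consists of the simplices:

  0-simplices (7): a, b, c, d, e, f, g
  1-simplices (18): ac, ad, ae, af, ag, bc, bd, be, bf, bg, cd, ce, cf, de, df, dg, ef, eg
  2-simplices (12): ace, acf, adf, adg, aeg, bcd, bcf, bdg, bef, beg, cde, def

so the chain groups are C_0 ≅ Z^7, C_1 ≅ Z^18, C_2 ≅ Z^12.

Boundary ∂_1: C_1 → C_0 is given by ∂[p,q] = [q] − [p].
The 7×18 boundary matrix has rank 6 and Smith normal form diag(1,1,1,1,1,1).

Boundary ∂_2: C_2 → C_1 acts by ∂[p,q,r] = [q,r] − [p,r] + [p,q]. For instance
  ∂def = ef − df + de,
  ∂aeg = eg − ag + ae.
The resulting 18×12 matrix has rank 12, and its Smith normal form has invariant factors (1,1,1,1,1,1,1,1,1,1,1,2).

Reading off H_k = ker ∂_k / im ∂_{k+1}:

  H_0: rank C_0 − rank ∂_1 = 7 − 6 = 1, and the invariant factors of ∂_1 are all 1, so H_0 = Z.
  H_1: rank ker ∂_1 − rank ∂_2 = (18 − 6) − 12 = 0, and ∂_2 has invariant factor 2 > 1, so H_1 = Z/2Z.
  H_2: rank ker ∂_2 − rank ∂_3 = (12 − 12) − 0 = 0, and there is no ∂_3, so H_2 = 0.

As a check, the Euler characteristic is 7 − 18 + 12 = 1, which agrees with 1 − 0 + 0 = 1.

Hence the Betti numbers are b_0 = 1, b_1 = 0, b_2 = 0.

b_0 = 1, b_1 = 0, b_2 = 0.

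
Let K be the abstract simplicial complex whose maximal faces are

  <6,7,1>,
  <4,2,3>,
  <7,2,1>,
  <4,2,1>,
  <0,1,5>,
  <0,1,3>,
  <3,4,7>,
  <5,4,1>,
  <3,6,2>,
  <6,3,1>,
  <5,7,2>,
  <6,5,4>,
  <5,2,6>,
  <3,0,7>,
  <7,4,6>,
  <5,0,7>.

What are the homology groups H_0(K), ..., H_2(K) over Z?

H_0 = Z,  H_1 = Z^2,  H_2 = Z.

Fix the vertex order 0 < 1 < 2 < 3 < 4 < 5 < 6 < 7 and write every simplex with vertices in increasing order. Then dim K = 2 and the simplices of K are:

  0-simplices (8): [0], [1], [2], [3], [4], [5], [6], [7]
  1-simplices (24): (24 of them)
  2-simplices (16): [0,1,3], [0,1,5], [0,3,7], [0,5,7], [1,2,4], [1,2,7], [1,3,6], [1,4,5], [1,6,7], [2,3,4], [2,3,6], [2,5,6], [2,5,7], [3,4,7], [4,5,6], [4,6,7]

giving chain groups C_0 ≅ Z^8, C_1 ≅ Z^24, C_2 ≅ Z^16.

The boundary map ∂_1: C_1 → C_0 is given by ∂[p,q] = [q] − [p].
As a 8×24 matrix over Z this has rank 7, with invariant factors (1,1,1,1,1,1,1).

∂_2: C_2 → C_1 acts by ∂[p,q,r] = [q,r] − [p,r] + [p,q]. For instance
  ∂[1,3,6] = [3,6] − [1,6] + [1,3],
  ∂[1,4,5] = [4,5] − [1,5] + [1,4].
The resulting 24×16 matrix has rank 15, and its Smith normal form has invariant factors (1,1,1,1,1,1,1,1,1,1,1,1,1,1,1).

Computing H_k = (kernel of ∂_k) / (image of ∂_{k+1}):

  H_0: rank C_0 − rank ∂_1 = 8 − 7 = 1, and the invariant factors of ∂_1 are all 1, so H_0 ≅ Z.
  H_1: rank ker ∂_1 − rank ∂_2 = (24 − 7) − 15 = 2, and the invariant factors of ∂_2 are all 1, so H_1 ≅ Z^2.
  H_2: rank ker ∂_2 − rank ∂_3 = (16 − 15) − 0 = 1, and there is no ∂_3, so H_2 ≅ Z.

As a check, the Euler characteristic is 8 − 24 + 16 = 0, which agrees with 1 − 2 + 1 = 0.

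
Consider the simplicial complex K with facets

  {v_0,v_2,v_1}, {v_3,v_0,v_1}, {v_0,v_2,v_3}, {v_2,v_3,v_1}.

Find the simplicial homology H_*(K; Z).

Order the vertices as v_0 < v_1 < v_2 < v_3. Listing each simplex with vertices in this order, K has dimension 2 with simplices:

  0-simplices (4): [v_0], [v_1], [v_2], [v_3]
  1-simplices (6): [v_0,v_1], [v_0,v_2], [v_0,v_3], [v_1,v_2], [v_1,v_3], [v_2,v_3]
  2-simplices (4): [v_0,v_1,v_2], [v_0,v_1,v_3], [v_0,v_2,v_3], [v_1,v_2,v_3]

Hence C_0 ≅ Z^4, C_1 ≅ Z^6, C_2 ≅ Z^4.

Boundary ∂_1: C_1 → C_0 maps an edge to its endpoints' difference, ∂[p,q] = q − p. For instance
  ∂[v_1,v_3] = [v_3] − [v_1].
The resulting 4×6 matrix has rank 3, and its Smith normal form has invariant factors (1,1,1).

The boundary map ∂_2: C_2 → C_1 acts by ∂[p,q,r] = [q,r] − [p,r] + [p,q]. For instance
  ∂[v_0,v_1,v_3] = [v_1,v_3] − [v_0,v_3] + [v_0,v_1],
  ∂[v_0,v_1,v_2] = [v_1,v_2] − [v_0,v_2] + [v_0,v_1].
This gives a 6×4 integer matrix of rank 3; reducing to Smith normal form yields diagonal entries (1,1,1).

Now H_k = ker ∂_k / im ∂_{k+1}, so:

  H_0: rank C_0 − rank ∂_1 = 4 − 3 = 1, and the invariant factors of ∂_1 are all 1, so H_0 ≅ Z.
  H_1: rank ker ∂_1 − rank ∂_2 = (6 − 3) − 3 = 0, and the invariant factors of ∂_2 are all 1, so H_1 ≅ 0.
  H_2: rank ker ∂_2 − rank ∂_3 = (4 − 3) − 0 = 1, and there is no ∂_3, so H_2 ≅ Z.

As a check, the Euler characteristic is 4 − 6 + 4 = 2, which agrees with 1 − 0 + 1 = 2.

H_0 ≅ Z,  H_1 = 0,  H_2 ≅ Z.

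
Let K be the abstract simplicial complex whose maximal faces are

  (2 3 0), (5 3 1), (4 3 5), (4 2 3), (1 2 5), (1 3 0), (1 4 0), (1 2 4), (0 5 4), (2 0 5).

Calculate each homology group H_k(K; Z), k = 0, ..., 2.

Order the vertices as 0 < 1 < 2 < 3 < 4 < 5. Listing each simplex with vertices in this order, K has dimension 2 with simplices:

  0-simplices (6): [0], [1], [2], [3], [4], [5]
  1-simplices (15): [0,1], [0,2], [0,3], [0,4], [0,5], [1,2], [1,3], [1,4], [1,5], [2,3], [2,4], [2,5], [3,4], [3,5], [4,5]
  2-simplices (10): [0,1,3], [0,1,4], [0,2,3], [0,2,5], [0,4,5], [1,2,4], [1,2,5], [1,3,5], [2,3,4], [3,4,5]

Hence C_0 ≅ Z^6, C_1 ≅ Z^15, C_2 ≅ Z^10.

Boundary ∂_1: C_1 → C_0 maps an edge to its endpoints' difference, ∂[p,q] = q − p.
As a 6×15 matrix over Z this has rank 5, with invariant factors (1,1,1,1,1).

Boundary ∂_2: C_2 → C_1 sends each 2-simplex [p,q,r] to [q,r] − [p,r] + [p,q]. For instance
  ∂[2,3,4] = [3,4] − [2,4] + [2,3],
  ∂[3,4,5] = [4,5] − [3,5] + [3,4].
The resulting 15×10 matrix has rank 10, and its Smith normal form has invariant factors (1,1,1,1,1,1,1,1,1,2).

Reading off H_k = ker ∂_k / im ∂_{k+1}:

  H_0: rank C_0 − rank ∂_1 = 6 − 5 = 1, and the invariant factors of ∂_1 are all 1, so H_0 = Z.
  H_1: rank ker ∂_1 − rank ∂_2 = (15 − 5) − 10 = 0, and ∂_2 has invariant factor 2 > 1, so H_1 = Z/2.
  H_2: rank ker ∂_2 − rank ∂_3 = (10 − 10) − 0 = 0, and there is no ∂_3, so H_2 = 0.

H_0 = Z,  H_1 = Z/2,  H_2 = 0.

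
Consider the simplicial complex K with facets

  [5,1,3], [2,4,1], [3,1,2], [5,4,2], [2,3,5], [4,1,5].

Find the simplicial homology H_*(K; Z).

Fix the vertex order 1 < 2 < 3 < 4 < 5 and write every simplex with vertices in increasing order. Then dim K = 2 and the simplices of K are:

  0-simplices (5): [1], [2], [3], [4], [5]
  1-simplices (9): [1,2], [1,3], [1,4], [1,5], [2,3], [2,4], [2,5], [3,5], [4,5]
  2-simplices (6): [1,2,3], [1,2,4], [1,3,5], [1,4,5], [2,3,5], [2,4,5]

so the chain groups are C_0 ≅ Z^5, C_1 ≅ Z^9, C_2 ≅ Z^6.

Boundary ∂_1: C_1 → C_0 sends each edge [p,q] (with p < q) to q − p.
As a 5×9 matrix over Z this has rank 4, with invariant factors (1,1,1,1).

Boundary ∂_2: C_2 → C_1 maps a triangle to the signed sum of its edges. For instance
  ∂[1,3,5] = [3,5] − [1,5] + [1,3],
  ∂[1,2,4] = [2,4] − [1,4] + [1,2].
The resulting 9×6 matrix has rank 5, and its Smith normal form has invariant factors (1,1,1,1,1).

From H_k ≅ ker(∂_k) / im(∂_{k+1}) we obtain:

  H_0: rank C_0 − rank ∂_1 = 5 − 4 = 1, and the invariant factors of ∂_1 are all 1, so H_0 = Z.
  H_1: rank ker ∂_1 − rank ∂_2 = (9 − 4) − 5 = 0, and the invariant factors of ∂_2 are all 1, so H_1 = 0.
  H_2: rank ker ∂_2 − rank ∂_3 = (6 − 5) − 0 = 1, and there is no ∂_3, so H_2 = Z.

As a check, the Euler characteristic is 5 − 9 + 6 = 2, which agrees with 1 − 0 + 1 = 2.

H_0 = Z,  H_1 = 0,  H_2 = Z.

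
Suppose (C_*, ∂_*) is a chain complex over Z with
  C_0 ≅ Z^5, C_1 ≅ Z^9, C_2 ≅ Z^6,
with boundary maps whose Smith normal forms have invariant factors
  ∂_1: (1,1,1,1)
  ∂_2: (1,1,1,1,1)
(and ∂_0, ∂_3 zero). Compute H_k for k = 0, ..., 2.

H_0: b_0 = 5 − 0 − 4 = 1; torsion from ∂_1 factors > 1: none. So H_0 ≅ Z.
H_1: b_1 = 9 − 4 − 5 = 0; torsion from ∂_2 factors > 1: none. So H_1 ≅ 0.
H_2: b_2 = 6 − 5 − 0 = 1; torsion from ∂_3 factors > 1: none. So H_2 ≅ Z.

H_0 ≅ Z,  H_1 = 0,  H_2 ≅ Z.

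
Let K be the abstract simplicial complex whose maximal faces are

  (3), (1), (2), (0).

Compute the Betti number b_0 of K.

Order the vertices as 0 < 1 < 2 < 3. Listing each simplex with vertices in this order, K has dimension 0 with simplices:

  0-simplices (4): [0], [1], [2], [3]

giving chain groups C_0 ≅ Z^4.

Reading off H_k = ker ∂_k / im ∂_{k+1}:

  H_0: rank C_0 − rank ∂_1 = 4 − 0 = 4, and there is no ∂_1, so H_0 = Z^4.

Hence the Betti numbers are b_0 = 4.

b_0 = 4.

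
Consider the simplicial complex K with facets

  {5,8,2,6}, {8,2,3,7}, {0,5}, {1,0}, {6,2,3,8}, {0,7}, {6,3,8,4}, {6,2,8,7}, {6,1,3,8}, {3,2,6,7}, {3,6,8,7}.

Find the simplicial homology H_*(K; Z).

Fix the vertex order 0 < 1 < 2 < 3 < 4 < 5 < 6 < 7 < 8 and write every simplex with vertices in increasing order. Then dim K = 3 and the simplices of K are:

  0-simplices (9): [0], [1], [2], [3], [4], [5], [6], [7], [8]
  1-simplices (22): [0,1], [0,5], [0,7], [1,3], [1,6], [1,8], [2,3], [2,5], [2,6], [2,7], [2,8], [3,4], [3,6], [3,7], [3,8], [4,6], [4,8], [5,6], [5,8], [6,7], [6,8], [7,8]
  2-simplices (19): (19 of them)
  3-simplices (8): [1,3,6,8], [2,3,6,7], [2,3,6,8], [2,3,7,8], [2,5,6,8], [2,6,7,8], [3,4,6,8], [3,6,7,8]

so the chain groups are C_0 ≅ Z^9, C_1 ≅ Z^22, C_2 ≅ Z^19, C_3 ≅ Z^8.

The boundary map ∂_1: C_1 → C_0 maps an edge to its endpoints' difference, ∂[p,q] = q − p.
As a 9×22 matrix over Z this has rank 8, with invariant factors (1,1,1,1,1,1,1,1).

∂_2: C_2 → C_1 maps a triangle to the signed sum of its edges. For instance
  ∂[5,6,8] = [6,8] − [5,8] + [5,6],
  ∂[3,7,8] = [7,8] − [3,8] + [3,7].
This gives a 22×19 integer matrix of rank 12; reducing to Smith normal form yields diagonal entries (1,1,1,1,1,1,1,1,1,1,1,1).

Boundary ∂_3: C_3 → C_2 sends each 3-simplex σ to the alternating sum Σ_i (−1)^i (σ with its i-th vertex removed). For instance
  ∂[2,5,6,8] = [5,6,8] − [2,6,8] + [2,5,8] − [2,5,6],
  ∂[2,3,6,8] = [3,6,8] − [2,6,8] + [2,3,8] − [2,3,6].
The resulting 19×8 matrix has rank 7, and its Smith normal form has invariant factors (1,1,1,1,1,1,1).

From H_k ≅ ker(∂_k) / im(∂_{k+1}) we obtain:

  H_0: rank C_0 − rank ∂_1 = 9 − 8 = 1, and the invariant factors of ∂_1 are all 1, so H_0 ≅ Z.
  H_1: rank ker ∂_1 − rank ∂_2 = (22 − 8) − 12 = 2, and the invariant factors of ∂_2 are all 1, so H_1 ≅ Z^2.
  H_2: rank ker ∂_2 − rank ∂_3 = (19 − 12) − 7 = 0, and the invariant factors of ∂_3 are all 1, so H_2 ≅ 0.
  H_3: rank ker ∂_3 − rank ∂_4 = (8 − 7) − 0 = 1, and there is no ∂_4, so H_3 ≅ Z.

As a check, the Euler characteristic is 9 − 22 + 19 − 8 = -2, which agrees with 1 − 2 + 0 − 1 = -2.

H_0 ≅ Z,  H_1 ≅ Z^2,  H_2 = 0,  H_3 ≅ Z.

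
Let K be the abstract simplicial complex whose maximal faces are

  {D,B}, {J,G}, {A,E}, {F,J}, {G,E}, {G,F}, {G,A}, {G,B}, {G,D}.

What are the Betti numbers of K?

b_0 = 1, b_1 = 3.

We work with the vertex ordering A < B < D < E < F < G < J. The simplices of K, each written with vertices in increasing order, are:

  0-simplices (7): A, B, D, E, F, G, J
  1-simplices (9): AE, AG, BD, BG, DG, EG, FG, FJ, GJ

so the chain groups are C_0 ≅ Z^7, C_1 ≅ Z^9.

∂_1: C_1 → C_0 sends each edge [p,q] (with p < q) to q − p. For instance
  ∂AE = E − A.
The resulting 7×9 matrix has rank 6, and its Smith normal form has invariant factors (1,1,1,1,1,1).

From H_k ≅ ker(∂_k) / im(∂_{k+1}) we obtain:

  H_0: rank C_0 − rank ∂_1 = 7 − 6 = 1, and the invariant factors of ∂_1 are all 1, so H_0 ≅ Z.
  H_1: rank ker ∂_1 − rank ∂_2 = (9 − 6) − 0 = 3, and there is no ∂_2, so H_1 ≅ Z^3.

As a check, the Euler characteristic is 7 − 9 = -2, which agrees with 1 − 3 = -2.

Hence the Betti numbers are b_0 = 1, b_1 = 3.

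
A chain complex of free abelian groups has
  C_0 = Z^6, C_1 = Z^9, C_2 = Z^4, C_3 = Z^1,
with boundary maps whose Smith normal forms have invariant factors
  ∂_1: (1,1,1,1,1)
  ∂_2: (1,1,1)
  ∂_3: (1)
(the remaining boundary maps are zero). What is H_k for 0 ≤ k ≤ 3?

H_0 = Z,  H_1 = Z,  H_2 = 0,  H_3 = 0.

H_0: b_0 = 6 − 0 − 5 = 1; torsion from ∂_1 factors > 1: none. So H_0 = Z.
H_1: b_1 = 9 − 5 − 3 = 1; torsion from ∂_2 factors > 1: none. So H_1 = Z.
H_2: b_2 = 4 − 3 − 1 = 0; torsion from ∂_3 factors > 1: none. So H_2 = 0.
H_3: b_3 = 1 − 1 − 0 = 0; torsion from ∂_4 factors > 1: none. So H_3 = 0.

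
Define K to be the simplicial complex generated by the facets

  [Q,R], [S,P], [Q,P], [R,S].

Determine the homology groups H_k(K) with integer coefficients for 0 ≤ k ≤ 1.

H_0 = Z,  H_1 = Z.

We work with the vertex ordering P < Q < R < S. The simplices of K, each written with vertices in increasing order, are:

  0-simplices (4): P, Q, R, S
  1-simplices (4): PQ, PS, QR, RS

Hence C_0 ≅ Z^4, C_1 ≅ Z^4.

The boundary map ∂_1: C_1 → C_0 is given by ∂[p,q] = [q] − [p]. For instance
  ∂PQ = Q − P.
The 4×4 boundary matrix has rank 3 and Smith normal form diag(1,1,1).

Now H_k = ker ∂_k / im ∂_{k+1}, so:

  H_0: rank C_0 − rank ∂_1 = 4 − 3 = 1, and the invariant factors of ∂_1 are all 1, so H_0 ≅ Z.
  H_1: rank ker ∂_1 − rank ∂_2 = (4 − 3) − 0 = 1, and there is no ∂_2, so H_1 ≅ Z.

(K is a triangulation of the circle S^1.)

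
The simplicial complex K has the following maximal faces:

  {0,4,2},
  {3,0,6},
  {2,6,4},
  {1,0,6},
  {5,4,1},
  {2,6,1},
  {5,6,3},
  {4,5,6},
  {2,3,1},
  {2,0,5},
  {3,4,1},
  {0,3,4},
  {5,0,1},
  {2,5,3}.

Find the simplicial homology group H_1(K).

H_1 = Z^2.

We work with the vertex ordering 0 < 1 < 2 < 3 < 4 < 5 < 6. The simplices of K, each written with vertices in increasing order, are:

  0-simplices (7): [0], [1], [2], [3], [4], [5], [6]
  1-simplices (21): [0,1], [0,2], [0,3], [0,4], [0,5], [0,6], [1,2], [1,3], [1,4], [1,5], [1,6], [2,3], [2,4], [2,5], [2,6], [3,4], [3,5], [3,6], [4,5], [4,6], [5,6]
  2-simplices (14): [0,1,5], [0,1,6], [0,2,4], [0,2,5], [0,3,4], [0,3,6], [1,2,3], [1,2,6], [1,3,4], [1,4,5], [2,3,5], [2,4,6], [3,5,6], [4,5,6]

Hence C_0 ≅ Z^7, C_1 ≅ Z^21, C_2 ≅ Z^14.

Boundary ∂_1: C_1 → C_0 is given by ∂[p,q] = [q] − [p]. For instance
  ∂[3,5] = [5] − [3].
As a 7×21 matrix over Z this has rank 6, with invariant factors (1,1,1,1,1,1).

The boundary map ∂_2: C_2 → C_1 sends each 2-simplex [p,q,r] to [q,r] − [p,r] + [p,q]. For instance
  ∂[0,2,5] = [2,5] − [0,5] + [0,2],
  ∂[0,1,5] = [1,5] − [0,5] + [0,1].
This gives a 21×14 integer matrix of rank 13; reducing to Smith normal form yields diagonal entries (1,1,1,1,1,1,1,1,1,1,1,1,1).

From H_k ≅ ker(∂_k) / im(∂_{k+1}) we obtain:

  H_1: rank ker ∂_1 − rank ∂_2 = (21 − 6) − 13 = 2, and the invariant factors of ∂_2 are all 1, so H_1 ≅ Z^2.

(K is a triangulation of the torus T^2.)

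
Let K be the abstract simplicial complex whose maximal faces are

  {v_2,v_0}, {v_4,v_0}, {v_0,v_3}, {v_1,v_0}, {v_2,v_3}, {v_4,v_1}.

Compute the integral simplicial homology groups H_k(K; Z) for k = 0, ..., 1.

Fix the vertex order v_0 < v_1 < v_2 < v_3 < v_4 and write every simplex with vertices in increasing order. Then dim K = 1 and the simplices of K are:

  0-simplices (5): [v_0], [v_1], [v_2], [v_3], [v_4]
  1-simplices (6): [v_0,v_1], [v_0,v_2], [v_0,v_3], [v_0,v_4], [v_1,v_4], [v_2,v_3]

giving chain groups C_0 ≅ Z^5, C_1 ≅ Z^6.

Boundary ∂_1: C_1 → C_0 is given by ∂[p,q] = [q] − [p]. For instance
  ∂[v_0,v_4] = [v_4] − [v_0].
The resulting 5×6 matrix has rank 4, and its Smith normal form has invariant factors (1,1,1,1).

Computing H_k = (kernel of ∂_k) / (image of ∂_{k+1}):

  H_0: rank C_0 − rank ∂_1 = 5 − 4 = 1, and the invariant factors of ∂_1 are all 1, so H_0 ≅ Z.
  H_1: rank ker ∂_1 − rank ∂_2 = (6 − 4) − 0 = 2, and there is no ∂_2, so H_1 ≅ Z^2.

(K is a triangulation of a wedge of 2 circles.)

H_0 = Z,  H_1 = Z^2.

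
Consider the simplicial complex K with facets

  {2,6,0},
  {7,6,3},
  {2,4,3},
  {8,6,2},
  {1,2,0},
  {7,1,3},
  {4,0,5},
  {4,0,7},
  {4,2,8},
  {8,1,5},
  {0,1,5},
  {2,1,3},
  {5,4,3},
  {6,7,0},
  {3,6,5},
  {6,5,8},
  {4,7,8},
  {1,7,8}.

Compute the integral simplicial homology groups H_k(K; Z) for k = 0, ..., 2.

Order the vertices as 0 < 1 < 2 < 3 < 4 < 5 < 6 < 7 < 8. Listing each simplex with vertices in this order, K has dimension 2 with simplices:

  0-simplices (9): [0], [1], [2], [3], [4], [5], [6], [7], [8]
  1-simplices (27): (27 of them)
  2-simplices (18): [0,1,2], [0,1,5], [0,2,6], [0,4,5], [0,4,7], [0,6,7], [1,2,3], [1,3,7], [1,5,8], [1,7,8], [2,3,4], [2,4,8], [2,6,8], [3,4,5], [3,5,6], [3,6,7], [4,7,8], [5,6,8]

so the chain groups are C_0 ≅ Z^9, C_1 ≅ Z^27, C_2 ≅ Z^18.

The boundary map ∂_1: C_1 → C_0 sends each edge [p,q] (with p < q) to q − p. For instance
  ∂[3,4] = [4] − [3].
The resulting 9×27 matrix has rank 8, and its Smith normal form has invariant factors (1,1,1,1,1,1,1,1).

∂_2: C_2 → C_1 acts by ∂[p,q,r] = [q,r] − [p,r] + [p,q]. For instance
  ∂[3,5,6] = [5,6] − [3,6] + [3,5],
  ∂[3,6,7] = [6,7] − [3,7] + [3,6].
The 27×18 boundary matrix has rank 17 and Smith normal form diag(1,1,1,1,1,1,1,1,1,1,1,1,1,1,1,1,1).

Computing H_k = (kernel of ∂_k) / (image of ∂_{k+1}):

  H_0: rank C_0 − rank ∂_1 = 9 − 8 = 1, and the invariant factors of ∂_1 are all 1, so H_0 ≅ Z.
  H_1: rank ker ∂_1 − rank ∂_2 = (27 − 8) − 17 = 2, and the invariant factors of ∂_2 are all 1, so H_1 ≅ Z^2.
  H_2: rank ker ∂_2 − rank ∂_3 = (18 − 17) − 0 = 1, and there is no ∂_3, so H_2 ≅ Z.

H_0 ≅ Z,  H_1 ≅ Z^2,  H_2 ≅ Z.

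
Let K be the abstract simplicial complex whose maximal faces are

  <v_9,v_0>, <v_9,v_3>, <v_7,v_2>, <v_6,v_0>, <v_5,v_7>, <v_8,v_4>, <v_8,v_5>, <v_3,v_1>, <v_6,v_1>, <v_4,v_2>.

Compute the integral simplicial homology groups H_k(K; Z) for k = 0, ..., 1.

H_0 ≅ Z^2,  H_1 ≅ Z^2.

Take the total order v_0 < v_1 < v_2 < v_3 < v_4 < v_5 < v_6 < v_7 < v_8 < v_9 on the vertex set. Then K (dimension 1) consists of the simplices:

  0-simplices (10): [v_0], [v_1], [v_2], [v_3], [v_4], [v_5], [v_6], [v_7], [v_8], [v_9]
  1-simplices (10): [v_0,v_6], [v_0,v_9], [v_1,v_3], [v_1,v_6], [v_2,v_4], [v_2,v_7], [v_3,v_9], [v_4,v_8], [v_5,v_7], [v_5,v_8]

Hence C_0 ≅ Z^10, C_1 ≅ Z^10.

The boundary map ∂_1: C_1 → C_0 sends each edge [p,q] (with p < q) to q − p.
As a 10×10 matrix over Z this has rank 8, with invariant factors (1,1,1,1,1,1,1,1).

Now H_k = ker ∂_k / im ∂_{k+1}, so:

  H_0: rank C_0 − rank ∂_1 = 10 − 8 = 2, and the invariant factors of ∂_1 are all 1, so H_0 ≅ Z^2.
  H_1: rank ker ∂_1 − rank ∂_2 = (10 − 8) − 0 = 2, and there is no ∂_2, so H_1 ≅ Z^2.

As a check, the Euler characteristic is 10 − 10 = 0, which agrees with 2 − 2 = 0.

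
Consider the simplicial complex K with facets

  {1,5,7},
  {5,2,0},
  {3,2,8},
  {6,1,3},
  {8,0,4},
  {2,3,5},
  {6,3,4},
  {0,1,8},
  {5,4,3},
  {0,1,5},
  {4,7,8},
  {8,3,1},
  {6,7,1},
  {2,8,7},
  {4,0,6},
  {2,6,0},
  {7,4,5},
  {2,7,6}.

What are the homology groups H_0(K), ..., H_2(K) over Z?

H_0 ≅ Z,  H_1 ≅ Z^2,  H_2 ≅ Z.

K has 9 vertices, 27 edges, 18 triangles.
rank ∂_0 = 0, rank ∂_1 = 8 ⇒ b_0 = 9 − 0 − 8 = 1; all invariant factors of ∂_1 are 1 so no torsion. So H_0 ≅ Z.
rank ∂_1 = 8, rank ∂_2 = 17 ⇒ b_1 = 27 − 8 − 17 = 2; all invariant factors of ∂_2 are 1 so no torsion. So H_1 ≅ Z^2.
rank ∂_2 = 17, rank ∂_3 = 0 ⇒ b_2 = 18 − 17 − 0 = 1. So H_2 ≅ Z.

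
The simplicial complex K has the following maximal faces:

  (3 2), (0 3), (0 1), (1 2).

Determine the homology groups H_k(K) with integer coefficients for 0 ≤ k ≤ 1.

Order the vertices as 0 < 1 < 2 < 3. Listing each simplex with vertices in this order, K has dimension 1 with simplices:

  0-simplices (4): [0], [1], [2], [3]
  1-simplices (4): [0,1], [0,3], [1,2], [2,3]

so the chain groups are C_0 ≅ Z^4, C_1 ≅ Z^4.

The boundary map ∂_1: C_1 → C_0 sends each edge [p,q] (with p < q) to q − p.
The 4×4 boundary matrix has rank 3 and Smith normal form diag(1,1,1).

From H_k ≅ ker(∂_k) / im(∂_{k+1}) we obtain:

  H_0: rank C_0 − rank ∂_1 = 4 − 3 = 1, and the invariant factors of ∂_1 are all 1, so H_0 ≅ Z.
  H_1: rank ker ∂_1 − rank ∂_2 = (4 − 3) − 0 = 1, and there is no ∂_2, so H_1 ≅ Z.

As a check, the Euler characteristic is 4 − 4 = 0, which agrees with 1 − 1 = 0.

H_0 = Z,  H_1 = Z.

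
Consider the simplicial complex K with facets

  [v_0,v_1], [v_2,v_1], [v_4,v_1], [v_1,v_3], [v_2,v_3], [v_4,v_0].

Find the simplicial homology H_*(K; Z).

H_0 = Z,  H_1 = Z^2.

Order the vertices as v_0 < v_1 < v_2 < v_3 < v_4. Listing each simplex with vertices in this order, K has dimension 1 with simplices:

  0-simplices (5): [v_0], [v_1], [v_2], [v_3], [v_4]
  1-simplices (6): [v_0,v_1], [v_0,v_4], [v_1,v_2], [v_1,v_3], [v_1,v_4], [v_2,v_3]

so the chain groups are C_0 ≅ Z^5, C_1 ≅ Z^6.

∂_1: C_1 → C_0 is given by ∂[p,q] = [q] − [p].
This gives a 5×6 integer matrix of rank 4; reducing to Smith normal form yields diagonal entries (1,1,1,1).

From H_k ≅ ker(∂_k) / im(∂_{k+1}) we obtain:

  H_0: rank C_0 − rank ∂_1 = 5 − 4 = 1, and the invariant factors of ∂_1 are all 1, so H_0 = Z.
  H_1: rank ker ∂_1 − rank ∂_2 = (6 − 4) − 0 = 2, and there is no ∂_2, so H_1 = Z^2.

(K is a triangulation of a wedge of 2 circles.)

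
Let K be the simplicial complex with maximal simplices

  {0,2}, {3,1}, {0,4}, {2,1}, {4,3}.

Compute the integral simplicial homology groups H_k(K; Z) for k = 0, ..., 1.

H_0 = Z,  H_1 = Z.

Take the total order 0 < 1 < 2 < 3 < 4 on the vertex set. Then K (dimension 1) consists of the simplices:

  0-simplices (5): [0], [1], [2], [3], [4]
  1-simplices (5): [0,2], [0,4], [1,2], [1,3], [3,4]

so the chain groups are C_0 ≅ Z^5, C_1 ≅ Z^5.

Boundary ∂_1: C_1 → C_0 is given by ∂[p,q] = [q] − [p].
As a 5×5 matrix over Z this has rank 4, with invariant factors (1,1,1,1).

Reading off H_k = ker ∂_k / im ∂_{k+1}:

  H_0: rank C_0 − rank ∂_1 = 5 − 4 = 1, and the invariant factors of ∂_1 are all 1, so H_0 ≅ Z.
  H_1: rank ker ∂_1 − rank ∂_2 = (5 − 4) − 0 = 1, and there is no ∂_2, so H_1 ≅ Z.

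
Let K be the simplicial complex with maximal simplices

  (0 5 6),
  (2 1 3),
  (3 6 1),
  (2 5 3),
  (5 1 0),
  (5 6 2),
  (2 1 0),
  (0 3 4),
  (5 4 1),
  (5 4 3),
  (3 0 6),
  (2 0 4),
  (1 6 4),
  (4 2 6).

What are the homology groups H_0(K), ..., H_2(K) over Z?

Take the total order 0 < 1 < 2 < 3 < 4 < 5 < 6 on the vertex set. Then K (dimension 2) consists of the simplices:

  0-simplices (7): [0], [1], [2], [3], [4], [5], [6]
  1-simplices (21): [0,1], [0,2], [0,3], [0,4], [0,5], [0,6], [1,2], [1,3], [1,4], [1,5], [1,6], [2,3], [2,4], [2,5], [2,6], [3,4], [3,5], [3,6], [4,5], [4,6], [5,6]
  2-simplices (14): [0,1,2], [0,1,5], [0,2,4], [0,3,4], [0,3,6], [0,5,6], [1,2,3], [1,3,6], [1,4,5], [1,4,6], [2,3,5], [2,4,6], [2,5,6], [3,4,5]

Hence C_0 ≅ Z^7, C_1 ≅ Z^21, C_2 ≅ Z^14.

Boundary ∂_1: C_1 → C_0 maps an edge to its endpoints' difference, ∂[p,q] = q − p. For instance
  ∂[1,6] = [6] − [1].
As a 7×21 matrix over Z this has rank 6, with invariant factors (1,1,1,1,1,1).

The boundary map ∂_2: C_2 → C_1 acts by ∂[p,q,r] = [q,r] − [p,r] + [p,q]. For instance
  ∂[0,3,4] = [3,4] − [0,4] + [0,3],
  ∂[0,1,2] = [1,2] − [0,2] + [0,1].
The 21×14 boundary matrix has rank 13 and Smith normal form diag(1,1,1,1,1,1,1,1,1,1,1,1,1).

Now H_k = ker ∂_k / im ∂_{k+1}, so:

  H_0: rank C_0 − rank ∂_1 = 7 − 6 = 1, and the invariant factors of ∂_1 are all 1, so H_0 ≅ Z.
  H_1: rank ker ∂_1 − rank ∂_2 = (21 − 6) − 13 = 2, and the invariant factors of ∂_2 are all 1, so H_1 ≅ Z^2.
  H_2: rank ker ∂_2 − rank ∂_3 = (14 − 13) − 0 = 1, and there is no ∂_3, so H_2 ≅ Z.

As a check, the Euler characteristic is 7 − 21 + 14 = 0, which agrees with 1 − 2 + 1 = 0.
(K is a triangulation of the torus T^2.)

H_0 ≅ Z,  H_1 ≅ Z^2,  H_2 ≅ Z.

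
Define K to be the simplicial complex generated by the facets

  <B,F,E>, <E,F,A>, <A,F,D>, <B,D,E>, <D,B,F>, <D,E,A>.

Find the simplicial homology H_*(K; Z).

H_0 ≅ Z,  H_1 = 0,  H_2 ≅ Z.

Fix the vertex order A < B < D < E < F and write every simplex with vertices in increasing order. Then dim K = 2 and the simplices of K are:

  0-simplices (5): A, B, D, E, F
  1-simplices (9): AD, AE, AF, BD, BE, BF, DE, DF, EF
  2-simplices (6): ADE, ADF, AEF, BDE, BDF, BEF

so the chain groups are C_0 ≅ Z^5, C_1 ≅ Z^9, C_2 ≅ Z^6.

The boundary map ∂_1: C_1 → C_0 sends each edge [p,q] (with p < q) to q − p. For instance
  ∂DF = F − D.
The 5×9 boundary matrix has rank 4 and Smith normal form diag(1,1,1,1).

Boundary ∂_2: C_2 → C_1 maps a triangle to the signed sum of its edges. For instance
  ∂ADE = DE − AE + AD,
  ∂BEF = EF − BF + BE.
The resulting 9×6 matrix has rank 5, and its Smith normal form has invariant factors (1,1,1,1,1).

Reading off H_k = ker ∂_k / im ∂_{k+1}:

  H_0: rank C_0 − rank ∂_1 = 5 − 4 = 1, and the invariant factors of ∂_1 are all 1, so H_0 = Z.
  H_1: rank ker ∂_1 − rank ∂_2 = (9 − 4) − 5 = 0, and the invariant factors of ∂_2 are all 1, so H_1 = 0.
  H_2: rank ker ∂_2 − rank ∂_3 = (6 − 5) − 0 = 1, and there is no ∂_3, so H_2 = Z.

(K is a triangulation of the 2-sphere S^2.)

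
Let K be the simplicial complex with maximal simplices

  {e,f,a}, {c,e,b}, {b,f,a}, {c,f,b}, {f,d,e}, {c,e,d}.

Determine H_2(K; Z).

K has 6 vertices, 12 edges, 6 triangles.
rank ∂_2 = 6, rank ∂_3 = 0 ⇒ b_2 = 6 − 6 − 0 = 0. So H_2 ≅ 0.

H_2 = 0.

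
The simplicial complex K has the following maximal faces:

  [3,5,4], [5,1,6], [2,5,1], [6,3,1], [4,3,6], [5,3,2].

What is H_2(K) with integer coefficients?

H_2 ≅ 0.

Take the total order 1 < 2 < 3 < 4 < 5 < 6 on the vertex set. Then K (dimension 2) consists of the simplices:

  0-simplices (6): [1], [2], [3], [4], [5], [6]
  1-simplices (12): [1,2], [1,3], [1,5], [1,6], [2,3], [2,5], [3,4], [3,5], [3,6], [4,5], [4,6], [5,6]
  2-simplices (6): [1,2,5], [1,3,6], [1,5,6], [2,3,5], [3,4,5], [3,4,6]

so the chain groups are C_0 ≅ Z^6, C_1 ≅ Z^12, C_2 ≅ Z^6.

Boundary ∂_1: C_1 → C_0 sends each edge [p,q] (with p < q) to q − p. For instance
  ∂[3,6] = [6] − [3].
As a 6×12 matrix over Z this has rank 5, with invariant factors (1,1,1,1,1).

∂_2: C_2 → C_1 acts by ∂[p,q,r] = [q,r] − [p,r] + [p,q]. For instance
  ∂[3,4,6] = [4,6] − [3,6] + [3,4],
  ∂[1,2,5] = [2,5] − [1,5] + [1,2].
As a 12×6 matrix over Z this has rank 6, with invariant factors (1,1,1,1,1,1).

From H_k ≅ ker(∂_k) / im(∂_{k+1}) we obtain:

  H_2: rank ker ∂_2 − rank ∂_3 = (6 − 6) − 0 = 0, and there is no ∂_3, so H_2 = 0.

(K is a triangulation of the cylinder S^1 x I.)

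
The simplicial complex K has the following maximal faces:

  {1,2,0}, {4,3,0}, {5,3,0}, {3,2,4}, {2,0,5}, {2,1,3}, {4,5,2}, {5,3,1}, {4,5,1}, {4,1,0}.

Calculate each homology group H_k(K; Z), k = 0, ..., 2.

Order the vertices as 0 < 1 < 2 < 3 < 4 < 5. Listing each simplex with vertices in this order, K has dimension 2 with simplices:

  0-simplices (6): [0], [1], [2], [3], [4], [5]
  1-simplices (15): [0,1], [0,2], [0,3], [0,4], [0,5], [1,2], [1,3], [1,4], [1,5], [2,3], [2,4], [2,5], [3,4], [3,5], [4,5]
  2-simplices (10): [0,1,2], [0,1,4], [0,2,5], [0,3,4], [0,3,5], [1,2,3], [1,3,5], [1,4,5], [2,3,4], [2,4,5]

giving chain groups C_0 ≅ Z^6, C_1 ≅ Z^15, C_2 ≅ Z^10.

Boundary ∂_1: C_1 → C_0 sends each edge [p,q] (with p < q) to q − p.
The resulting 6×15 matrix has rank 5, and its Smith normal form has invariant factors (1,1,1,1,1).

The boundary map ∂_2: C_2 → C_1 sends each 2-simplex [p,q,r] to [q,r] − [p,r] + [p,q]. For instance
  ∂[0,3,5] = [3,5] − [0,5] + [0,3],
  ∂[0,3,4] = [3,4] − [0,4] + [0,3].
The resulting 15×10 matrix has rank 10, and its Smith normal form has invariant factors (1,1,1,1,1,1,1,1,1,2).

Reading off H_k = ker ∂_k / im ∂_{k+1}:

  H_0: rank C_0 − rank ∂_1 = 6 − 5 = 1, and the invariant factors of ∂_1 are all 1, so H_0 = Z.
  H_1: rank ker ∂_1 − rank ∂_2 = (15 − 5) − 10 = 0, and ∂_2 has invariant factor 2 > 1, so H_1 = Z/2.
  H_2: rank ker ∂_2 − rank ∂_3 = (10 − 10) − 0 = 0, and there is no ∂_3, so H_2 = 0.

(K is a triangulation of the real projective plane RP^2.)

H_0 = Z,  H_1 = Z/2,  H_2 = 0.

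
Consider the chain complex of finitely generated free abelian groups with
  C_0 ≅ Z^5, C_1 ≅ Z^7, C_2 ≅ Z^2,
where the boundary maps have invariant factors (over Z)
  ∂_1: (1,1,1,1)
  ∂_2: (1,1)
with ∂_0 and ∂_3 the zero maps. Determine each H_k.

H_0: b_0 = 5 − 0 − 4 = 1; torsion from ∂_1 factors > 1: none. So H_0 ≅ Z.
H_1: b_1 = 7 − 4 − 2 = 1; torsion from ∂_2 factors > 1: none. So H_1 ≅ Z.
H_2: b_2 = 2 − 2 − 0 = 0; torsion from ∂_3 factors > 1: none. So H_2 ≅ 0.

H_0 ≅ Z,  H_1 ≅ Z,  H_2 = 0.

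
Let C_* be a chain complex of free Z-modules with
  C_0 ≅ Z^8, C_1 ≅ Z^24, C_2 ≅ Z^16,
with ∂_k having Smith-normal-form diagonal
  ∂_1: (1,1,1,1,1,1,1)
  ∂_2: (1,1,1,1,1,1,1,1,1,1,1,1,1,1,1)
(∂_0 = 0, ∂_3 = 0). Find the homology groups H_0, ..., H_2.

H_0: b_0 = 8 − 0 − 7 = 1; torsion from ∂_1 factors > 1: none. So H_0 = Z.
H_1: b_1 = 24 − 7 − 15 = 2; torsion from ∂_2 factors > 1: none. So H_1 = Z^2.
H_2: b_2 = 16 − 15 − 0 = 1; torsion from ∂_3 factors > 1: none. So H_2 = Z.

H_0 = Z,  H_1 = Z^2,  H_2 = Z.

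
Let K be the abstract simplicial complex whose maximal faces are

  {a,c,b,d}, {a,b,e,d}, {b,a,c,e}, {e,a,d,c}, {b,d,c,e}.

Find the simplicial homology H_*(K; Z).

Fix the vertex order a < b < c < d < e and write every simplex with vertices in increasing order. Then dim K = 3 and the simplices of K are:

  0-simplices (5): a, b, c, d, e
  1-simplices (10): ab, ac, ad, ae, bc, bd, be, cd, ce, de
  2-simplices (10): abc, abd, abe, acd, ace, ade, bcd, bce, bde, cde
  3-simplices (5): abcd, abce, abde, acde, bcde

giving chain groups C_0 ≅ Z^5, C_1 ≅ Z^10, C_2 ≅ Z^10, C_3 ≅ Z^5.

∂_1: C_1 → C_0 is given by ∂[p,q] = [q] − [p]. For instance
  ∂be = e − b.
As a 5×10 matrix over Z this has rank 4, with invariant factors (1,1,1,1).

Boundary ∂_2: C_2 → C_1 acts by ∂[p,q,r] = [q,r] − [p,r] + [p,q]. For instance
  ∂bde = de − be + bd,
  ∂abc = bc − ac + ab.
The resulting 10×10 matrix has rank 6, and its Smith normal form has invariant factors (1,1,1,1,1,1).

∂_3: C_3 → C_2 sends each 3-simplex σ to the alternating sum Σ_i (−1)^i (σ with its i-th vertex removed). For instance
  ∂abcd = bcd − acd + abd − abc,
  ∂abce = bce − ace + abe − abc.
This gives a 10×5 integer matrix of rank 4; reducing to Smith normal form yields diagonal entries (1,1,1,1).

Now H_k = ker ∂_k / im ∂_{k+1}, so:

  H_0: rank C_0 − rank ∂_1 = 5 − 4 = 1, and the invariant factors of ∂_1 are all 1, so H_0 = Z.
  H_1: rank ker ∂_1 − rank ∂_2 = (10 − 4) − 6 = 0, and the invariant factors of ∂_2 are all 1, so H_1 = 0.
  H_2: rank ker ∂_2 − rank ∂_3 = (10 − 6) − 4 = 0, and the invariant factors of ∂_3 are all 1, so H_2 = 0.
  H_3: rank ker ∂_3 − rank ∂_4 = (5 − 4) − 0 = 1, and there is no ∂_4, so H_3 = Z.

As a check, the Euler characteristic is 5 − 10 + 10 − 5 = 0, which agrees with 1 − 0 + 0 − 1 = 0.
(K is a triangulation of the 3-sphere S^3.)

H_0 = Z,  H_1 = 0,  H_2 = 0,  H_3 = Z.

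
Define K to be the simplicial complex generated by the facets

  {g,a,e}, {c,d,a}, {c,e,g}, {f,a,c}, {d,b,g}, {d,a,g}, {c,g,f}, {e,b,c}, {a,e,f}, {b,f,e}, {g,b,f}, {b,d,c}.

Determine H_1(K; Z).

Order the vertices as a < b < c < d < e < f < g. Listing each simplex with vertices in this order, K has dimension 2 with simplices:

  0-simplices (7): a, b, c, d, e, f, g
  1-simplices (18): ac, ad, ae, af, ag, bc, bd, be, bf, bg, cd, ce, cf, cg, dg, ef, eg, fg
  2-simplices (12): acd, acf, adg, aef, aeg, bcd, bce, bdg, bef, bfg, ceg, cfg

giving chain groups C_0 ≅ Z^7, C_1 ≅ Z^18, C_2 ≅ Z^12.

Boundary ∂_1: C_1 → C_0 sends each edge [p,q] (with p < q) to q − p.
This gives a 7×18 integer matrix of rank 6; reducing to Smith normal form yields diagonal entries (1,1,1,1,1,1).

∂_2: C_2 → C_1 sends each 2-simplex [p,q,r] to [q,r] − [p,r] + [p,q]. For instance
  ∂bce = ce − be + bc,
  ∂bcd = cd − bd + bc.
As a 18×12 matrix over Z this has rank 12, with invariant factors (1,1,1,1,1,1,1,1,1,1,1,2).

Computing H_k = (kernel of ∂_k) / (image of ∂_{k+1}):

  H_1: rank ker ∂_1 − rank ∂_2 = (18 − 6) − 12 = 0, and ∂_2 has invariant factor 2 > 1, so H_1 ≅ Z/2.

H_1 = Z/2.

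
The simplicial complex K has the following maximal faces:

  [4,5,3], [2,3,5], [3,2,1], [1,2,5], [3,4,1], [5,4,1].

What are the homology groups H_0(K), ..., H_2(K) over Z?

K has 5 vertices, 9 edges, 6 triangles.
rank ∂_0 = 0, rank ∂_1 = 4 ⇒ b_0 = 5 − 0 − 4 = 1; all invariant factors of ∂_1 are 1 so no torsion. So H_0 = Z.
rank ∂_1 = 4, rank ∂_2 = 5 ⇒ b_1 = 9 − 4 − 5 = 0; all invariant factors of ∂_2 are 1 so no torsion. So H_1 = 0.
rank ∂_2 = 5, rank ∂_3 = 0 ⇒ b_2 = 6 − 5 − 0 = 1. So H_2 = Z.

H_0 ≅ Z,  H_1 = 0,  H_2 ≅ Z.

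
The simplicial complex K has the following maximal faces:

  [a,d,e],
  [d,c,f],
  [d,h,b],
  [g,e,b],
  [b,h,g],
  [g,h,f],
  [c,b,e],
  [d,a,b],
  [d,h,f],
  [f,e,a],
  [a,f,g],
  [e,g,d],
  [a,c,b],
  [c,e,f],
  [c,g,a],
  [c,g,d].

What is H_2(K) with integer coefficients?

We work with the vertex ordering a < b < c < d < e < f < g < h. The simplices of K, each written with vertices in increasing order, are:

  0-simplices (8): a, b, c, d, e, f, g, h
  1-simplices (24): ab, ac, ad, ae, af, ag, bc, bd, be, bg, bh, cd, ce, cf, cg, de, df, dg, dh, ef, eg, fg, fh, gh
  2-simplices (16): abc, abd, acg, ade, aef, afg, bce, bdh, beg, bgh, cdf, cdg, cef, deg, dfh, fgh

so the chain groups are C_0 ≅ Z^8, C_1 ≅ Z^24, C_2 ≅ Z^16.

The boundary map ∂_1: C_1 → C_0 maps an edge to its endpoints' difference, ∂[p,q] = q − p.
The 8×24 boundary matrix has rank 7 and Smith normal form diag(1,1,1,1,1,1,1).

The boundary map ∂_2: C_2 → C_1 sends each 2-simplex [p,q,r] to [q,r] − [p,r] + [p,q]. For instance
  ∂fgh = gh − fh + fg,
  ∂beg = eg − bg + be.
This gives a 24×16 integer matrix of rank 15; reducing to Smith normal form yields diagonal entries (1,1,1,1,1,1,1,1,1,1,1,1,1,1,1).

Reading off H_k = ker ∂_k / im ∂_{k+1}:

  H_2: rank ker ∂_2 − rank ∂_3 = (16 − 15) − 0 = 1, and there is no ∂_3, so H_2 ≅ Z.

H_2 = Z.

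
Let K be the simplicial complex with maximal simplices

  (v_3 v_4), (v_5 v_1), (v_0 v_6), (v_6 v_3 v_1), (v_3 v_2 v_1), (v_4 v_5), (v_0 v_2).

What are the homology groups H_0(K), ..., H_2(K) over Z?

Order the vertices as v_0 < v_1 < v_2 < v_3 < v_4 < v_5 < v_6. Listing each simplex with vertices in this order, K has dimension 2 with simplices:

  0-simplices (7): [v_0], [v_1], [v_2], [v_3], [v_4], [v_5], [v_6]
  1-simplices (10): [v_0,v_2], [v_0,v_6], [v_1,v_2], [v_1,v_3], [v_1,v_5], [v_1,v_6], [v_2,v_3], [v_3,v_4], [v_3,v_6], [v_4,v_5]
  2-simplices (2): [v_1,v_2,v_3], [v_1,v_3,v_6]

so the chain groups are C_0 ≅ Z^7, C_1 ≅ Z^10, C_2 ≅ Z^2.

The boundary map ∂_1: C_1 → C_0 sends each edge [p,q] (with p < q) to q − p.
The 7×10 boundary matrix has rank 6 and Smith normal form diag(1,1,1,1,1,1).

The boundary map ∂_2: C_2 → C_1 maps a triangle to the signed sum of its edges. For instance
  ∂[v_1,v_3,v_6] = [v_3,v_6] − [v_1,v_6] + [v_1,v_3],
  ∂[v_1,v_2,v_3] = [v_2,v_3] − [v_1,v_3] + [v_1,v_2].
The 10×2 boundary matrix has rank 2 and Smith normal form diag(1,1).

Computing H_k = (kernel of ∂_k) / (image of ∂_{k+1}):

  H_0: rank C_0 − rank ∂_1 = 7 − 6 = 1, and the invariant factors of ∂_1 are all 1, so H_0 ≅ Z.
  H_1: rank ker ∂_1 − rank ∂_2 = (10 − 6) − 2 = 2, and the invariant factors of ∂_2 are all 1, so H_1 ≅ Z^2.
  H_2: rank ker ∂_2 − rank ∂_3 = (2 − 2) − 0 = 0, and there is no ∂_3, so H_2 ≅ 0.

H_0 = Z,  H_1 = Z^2,  H_2 = 0.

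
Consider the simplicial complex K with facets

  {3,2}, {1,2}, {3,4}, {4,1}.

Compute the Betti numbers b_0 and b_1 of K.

Order the vertices as 1 < 2 < 3 < 4. Listing each simplex with vertices in this order, K has dimension 1 with simplices:

  0-simplices (4): [1], [2], [3], [4]
  1-simplices (4): [1,2], [1,4], [2,3], [3,4]

giving chain groups C_0 ≅ Z^4, C_1 ≅ Z^4.

Boundary ∂_1: C_1 → C_0 sends each edge [p,q] (with p < q) to q − p. For instance
  ∂[1,2] = [2] − [1].
The 4×4 boundary matrix has rank 3 and Smith normal form diag(1,1,1).

Now H_k = ker ∂_k / im ∂_{k+1}, so:

  H_0: rank C_0 − rank ∂_1 = 4 − 3 = 1, and the invariant factors of ∂_1 are all 1, so H_0 = Z.
  H_1: rank ker ∂_1 − rank ∂_2 = (4 − 3) − 0 = 1, and there is no ∂_2, so H_1 = Z.

Hence the Betti numbers are b_0 = 1, b_1 = 1.

b_0 = 1, b_1 = 1.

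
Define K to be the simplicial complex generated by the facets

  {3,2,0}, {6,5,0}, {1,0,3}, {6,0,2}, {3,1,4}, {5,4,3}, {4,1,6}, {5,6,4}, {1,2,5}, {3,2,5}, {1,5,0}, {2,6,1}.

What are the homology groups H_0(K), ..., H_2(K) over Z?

H_0 = Z,  H_1 = Z_2,  H_2 = 0.

Order the vertices as 0 < 1 < 2 < 3 < 4 < 5 < 6. Listing each simplex with vertices in this order, K has dimension 2 with simplices:

  0-simplices (7): [0], [1], [2], [3], [4], [5], [6]
  1-simplices (18): [0,1], [0,2], [0,3], [0,5], [0,6], [1,2], [1,3], [1,4], [1,5], [1,6], [2,3], [2,5], [2,6], [3,4], [3,5], [4,5], [4,6], [5,6]
  2-simplices (12): [0,1,3], [0,1,5], [0,2,3], [0,2,6], [0,5,6], [1,2,5], [1,2,6], [1,3,4], [1,4,6], [2,3,5], [3,4,5], [4,5,6]

giving chain groups C_0 ≅ Z^7, C_1 ≅ Z^18, C_2 ≅ Z^12.

Boundary ∂_1: C_1 → C_0 sends each edge [p,q] (with p < q) to q − p. For instance
  ∂[0,5] = [5] − [0].
This gives a 7×18 integer matrix of rank 6; reducing to Smith normal form yields diagonal entries (1,1,1,1,1,1).

∂_2: C_2 → C_1 sends each 2-simplex [p,q,r] to [q,r] − [p,r] + [p,q]. For instance
  ∂[1,2,5] = [2,5] − [1,5] + [1,2],
  ∂[1,3,4] = [3,4] − [1,4] + [1,3].
This gives a 18×12 integer matrix of rank 12; reducing to Smith normal form yields diagonal entries (1,1,1,1,1,1,1,1,1,1,1,2).

Reading off H_k = ker ∂_k / im ∂_{k+1}:

  H_0: rank C_0 − rank ∂_1 = 7 − 6 = 1, and the invariant factors of ∂_1 are all 1, so H_0 ≅ Z.
  H_1: rank ker ∂_1 − rank ∂_2 = (18 − 6) − 12 = 0, and ∂_2 has invariant factor 2 > 1, so H_1 ≅ Z_2.
  H_2: rank ker ∂_2 − rank ∂_3 = (12 − 12) − 0 = 0, and there is no ∂_3, so H_2 ≅ 0.

As a check, the Euler characteristic is 7 − 18 + 12 = 1, which agrees with 1 − 0 + 0 = 1.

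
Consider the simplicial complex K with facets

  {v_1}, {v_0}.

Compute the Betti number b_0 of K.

Order the vertices as v_0 < v_1. Listing each simplex with vertices in this order, K has dimension 0 with simplices:

  0-simplices (2): [v_0], [v_1]

so the chain groups are C_0 ≅ Z^2.

Computing H_k = (kernel of ∂_k) / (image of ∂_{k+1}):

  H_0: rank C_0 − rank ∂_1 = 2 − 0 = 2, and there is no ∂_1, so H_0 = Z^2.

Hence the Betti numbers are b_0 = 2.

b_0 = 2.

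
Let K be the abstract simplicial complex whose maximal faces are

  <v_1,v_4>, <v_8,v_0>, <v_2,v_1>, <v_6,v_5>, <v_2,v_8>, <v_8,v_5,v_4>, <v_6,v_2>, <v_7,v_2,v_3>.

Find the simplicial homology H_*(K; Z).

We work with the vertex ordering v_0 < v_1 < v_2 < v_3 < v_4 < v_5 < v_6 < v_7 < v_8. The simplices of K, each written with vertices in increasing order, are:

  0-simplices (9): [v_0], [v_1], [v_2], [v_3], [v_4], [v_5], [v_6], [v_7], [v_8]
  1-simplices (12): [v_0,v_8], [v_1,v_2], [v_1,v_4], [v_2,v_3], [v_2,v_6], [v_2,v_7], [v_2,v_8], [v_3,v_7], [v_4,v_5], [v_4,v_8], [v_5,v_6], [v_5,v_8]
  2-simplices (2): [v_2,v_3,v_7], [v_4,v_5,v_8]

giving chain groups C_0 ≅ Z^9, C_1 ≅ Z^12, C_2 ≅ Z^2.

The boundary map ∂_1: C_1 → C_0 is given by ∂[p,q] = [q] − [p].
The 9×12 boundary matrix has rank 8 and Smith normal form diag(1,1,1,1,1,1,1,1).

Boundary ∂_2: C_2 → C_1 sends each 2-simplex [p,q,r] to [q,r] − [p,r] + [p,q]. For instance
  ∂[v_4,v_5,v_8] = [v_5,v_8] − [v_4,v_8] + [v_4,v_5],
  ∂[v_2,v_3,v_7] = [v_3,v_7] − [v_2,v_7] + [v_2,v_3].
As a 12×2 matrix over Z this has rank 2, with invariant factors (1,1).

Computing H_k = (kernel of ∂_k) / (image of ∂_{k+1}):

  H_0: rank C_0 − rank ∂_1 = 9 − 8 = 1, and the invariant factors of ∂_1 are all 1, so H_0 ≅ Z.
  H_1: rank ker ∂_1 − rank ∂_2 = (12 − 8) − 2 = 2, and the invariant factors of ∂_2 are all 1, so H_1 ≅ Z^2.
  H_2: rank ker ∂_2 − rank ∂_3 = (2 − 2) − 0 = 0, and there is no ∂_3, so H_2 ≅ 0.

As a check, the Euler characteristic is 9 − 12 + 2 = -1, which agrees with 1 − 2 + 0 = -1.

H_0 = Z,  H_1 = Z^2,  H_2 = 0.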